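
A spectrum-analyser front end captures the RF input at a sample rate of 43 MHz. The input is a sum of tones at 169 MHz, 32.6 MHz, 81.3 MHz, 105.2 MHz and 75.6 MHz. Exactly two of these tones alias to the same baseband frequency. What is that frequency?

fs/2 = 21.5 MHz.
169 MHz mod fs = 40 MHz.
40 MHz > fs/2 = 21.5 MHz, folds to fs − 40 MHz = 3 MHz.
32.6 MHz > fs/2 = 21.5 MHz, folds to fs − 32.6 MHz = 10.4 MHz.
81.3 MHz mod fs = 38.3 MHz.
38.3 MHz > fs/2 = 21.5 MHz, folds to fs − 38.3 MHz = 4.7 MHz.
105.2 MHz mod fs = 19.2 MHz.
19.2 MHz ≤ fs/2 = 21.5 MHz, appears at 19.2 MHz.
75.6 MHz mod fs = 32.6 MHz.
32.6 MHz > fs/2 = 21.5 MHz, folds to fs − 32.6 MHz = 10.4 MHz.
32.6 MHz and 75.6 MHz both map to 10.4 MHz.

10.4 MHz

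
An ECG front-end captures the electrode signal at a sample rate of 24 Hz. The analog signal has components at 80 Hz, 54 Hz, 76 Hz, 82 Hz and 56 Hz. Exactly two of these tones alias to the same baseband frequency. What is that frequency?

fs/2 = 12 Hz.
80 Hz mod fs = 8 Hz.
8 Hz ≤ fs/2 = 12 Hz, appears at 8 Hz.
54 Hz mod fs = 6 Hz.
6 Hz ≤ fs/2 = 12 Hz, appears at 6 Hz.
76 Hz mod fs = 4 Hz.
4 Hz ≤ fs/2 = 12 Hz, appears at 4 Hz.
82 Hz mod fs = 10 Hz.
10 Hz ≤ fs/2 = 12 Hz, appears at 10 Hz.
56 Hz mod fs = 8 Hz.
8 Hz ≤ fs/2 = 12 Hz, appears at 8 Hz.
56 Hz and 80 Hz both map to 8 Hz.

8 Hz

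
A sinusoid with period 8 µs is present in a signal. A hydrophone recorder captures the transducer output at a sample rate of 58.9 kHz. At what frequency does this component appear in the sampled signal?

7.2 kHz

T = 8 µs → f = 1/T = 125 kHz.
125 kHz mod fs = 7.2 kHz.
7.2 kHz ≤ fs/2 = 29.45 kHz, appears at 7.2 kHz.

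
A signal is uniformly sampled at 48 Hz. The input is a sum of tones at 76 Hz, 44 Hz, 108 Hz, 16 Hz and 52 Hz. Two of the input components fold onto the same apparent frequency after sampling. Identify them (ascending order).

fs/2 = 24 Hz.
76 Hz mod fs = 28 Hz.
28 Hz > fs/2 = 24 Hz, folds to fs − 28 Hz = 20 Hz.
44 Hz > fs/2 = 24 Hz, folds to fs − 44 Hz = 4 Hz.
108 Hz mod fs = 12 Hz.
12 Hz ≤ fs/2 = 24 Hz, appears at 12 Hz.
16 Hz ≤ fs/2 = 24 Hz, passes unchanged.
52 Hz mod fs = 4 Hz.
4 Hz ≤ fs/2 = 24 Hz, appears at 4 Hz.
44 Hz and 52 Hz both map to 4 Hz.

44 Hz, 52 Hz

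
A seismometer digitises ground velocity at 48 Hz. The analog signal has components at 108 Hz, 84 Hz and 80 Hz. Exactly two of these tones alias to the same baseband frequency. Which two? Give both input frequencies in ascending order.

fs/2 = 24 Hz.
108 Hz mod fs = 12 Hz.
12 Hz ≤ fs/2 = 24 Hz, appears at 12 Hz.
84 Hz mod fs = 36 Hz.
36 Hz > fs/2 = 24 Hz, folds to fs − 36 Hz = 12 Hz.
80 Hz mod fs = 32 Hz.
32 Hz > fs/2 = 24 Hz, folds to fs − 32 Hz = 16 Hz.
84 Hz and 108 Hz both map to 12 Hz.

84 Hz, 108 Hz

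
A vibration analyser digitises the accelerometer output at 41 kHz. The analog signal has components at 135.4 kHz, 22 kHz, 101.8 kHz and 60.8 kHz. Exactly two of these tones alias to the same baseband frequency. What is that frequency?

fs/2 = 20.5 kHz.
135.4 kHz mod fs = 12.4 kHz.
12.4 kHz ≤ fs/2 = 20.5 kHz, appears at 12.4 kHz.
22 kHz > fs/2 = 20.5 kHz, folds to fs − 22 kHz = 19 kHz.
101.8 kHz mod fs = 19.8 kHz.
19.8 kHz ≤ fs/2 = 20.5 kHz, appears at 19.8 kHz.
60.8 kHz mod fs = 19.8 kHz.
19.8 kHz ≤ fs/2 = 20.5 kHz, appears at 19.8 kHz.
60.8 kHz and 101.8 kHz both map to 19.8 kHz.

19.8 kHz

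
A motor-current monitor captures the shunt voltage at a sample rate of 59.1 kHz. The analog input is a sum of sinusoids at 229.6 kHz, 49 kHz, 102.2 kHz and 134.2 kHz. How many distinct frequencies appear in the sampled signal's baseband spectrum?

fs/2 = 29.55 kHz.
229.6 kHz mod fs = 52.3 kHz.
52.3 kHz > fs/2 = 29.55 kHz, folds to fs − 52.3 kHz = 6.8 kHz.
49 kHz > fs/2 = 29.55 kHz, folds to fs − 49 kHz = 10.1 kHz.
102.2 kHz mod fs = 43.1 kHz.
43.1 kHz > fs/2 = 29.55 kHz, folds to fs − 43.1 kHz = 16 kHz.
134.2 kHz mod fs = 16 kHz.
16 kHz ≤ fs/2 = 29.55 kHz, appears at 16 kHz.
Distinct values: {6.8 kHz, 10.1 kHz, 16 kHz} → 3.

3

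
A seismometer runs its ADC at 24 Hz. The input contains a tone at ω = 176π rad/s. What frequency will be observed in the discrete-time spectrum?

ω = 176π rad/s → f = ω/(2π) = 88 Hz.
88 Hz mod fs = 16 Hz.
16 Hz > fs/2 = 12 Hz, folds to fs − 16 Hz = 8 Hz.

8 Hz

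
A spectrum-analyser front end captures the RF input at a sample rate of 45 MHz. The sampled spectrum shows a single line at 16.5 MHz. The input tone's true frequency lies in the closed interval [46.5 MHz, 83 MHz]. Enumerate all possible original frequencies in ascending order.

Frequencies that alias to 16.5 MHz are k·fs ± 16.5 MHz for integer k ≥ 0.
k=0: 16.5 MHz.
k=1: 28.5 MHz, 61.5 MHz.
k=2: 73.5 MHz, 106.5 MHz.
k=3: 118.5 MHz, 151.5 MHz.
Within [46.5 MHz, 83 MHz]: 61.5 MHz, 73.5 MHz.

61.5 MHz, 73.5 MHz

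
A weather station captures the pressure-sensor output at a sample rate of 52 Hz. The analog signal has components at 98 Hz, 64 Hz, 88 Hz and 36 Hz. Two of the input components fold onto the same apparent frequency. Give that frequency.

16 Hz

fs/2 = 26 Hz.
98 Hz mod fs = 46 Hz.
46 Hz > fs/2 = 26 Hz, folds to fs − 46 Hz = 6 Hz.
64 Hz mod fs = 12 Hz.
12 Hz ≤ fs/2 = 26 Hz, appears at 12 Hz.
88 Hz mod fs = 36 Hz.
36 Hz > fs/2 = 26 Hz, folds to fs − 36 Hz = 16 Hz.
36 Hz > fs/2 = 26 Hz, folds to fs − 36 Hz = 16 Hz.
36 Hz and 88 Hz both map to 16 Hz.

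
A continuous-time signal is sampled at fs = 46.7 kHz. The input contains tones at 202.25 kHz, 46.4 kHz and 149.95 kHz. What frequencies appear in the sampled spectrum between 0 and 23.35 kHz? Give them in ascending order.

0.3 kHz, 9.85 kHz, 15.45 kHz

fs/2 = 23.35 kHz.
202.25 kHz mod fs = 15.45 kHz.
15.45 kHz ≤ fs/2 = 23.35 kHz, appears at 15.45 kHz.
46.4 kHz > fs/2 = 23.35 kHz, folds to fs − 46.4 kHz = 0.3 kHz.
149.95 kHz mod fs = 9.85 kHz.
9.85 kHz ≤ fs/2 = 23.35 kHz, appears at 9.85 kHz.
Distinct values: {0.3 kHz, 9.85 kHz, 15.45 kHz}.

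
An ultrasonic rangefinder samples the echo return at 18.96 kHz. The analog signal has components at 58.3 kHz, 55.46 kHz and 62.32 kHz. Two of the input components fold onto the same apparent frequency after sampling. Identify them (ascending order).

fs/2 = 9.48 kHz.
58.3 kHz mod fs = 1.42 kHz.
1.42 kHz ≤ fs/2 = 9.48 kHz, appears at 1.42 kHz.
55.46 kHz mod fs = 17.54 kHz.
17.54 kHz > fs/2 = 9.48 kHz, folds to fs − 17.54 kHz = 1.42 kHz.
62.32 kHz mod fs = 5.44 kHz.
5.44 kHz ≤ fs/2 = 9.48 kHz, appears at 5.44 kHz.
55.46 kHz and 58.3 kHz both map to 1.42 kHz.

55.46 kHz, 58.3 kHz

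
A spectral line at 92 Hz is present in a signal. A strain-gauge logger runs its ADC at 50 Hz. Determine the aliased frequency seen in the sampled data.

92 Hz mod fs = 42 Hz.
42 Hz > fs/2 = 25 Hz, folds to fs − 42 Hz = 8 Hz.

8 Hz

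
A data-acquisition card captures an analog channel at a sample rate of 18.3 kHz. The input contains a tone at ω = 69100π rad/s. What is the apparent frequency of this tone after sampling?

ω = 69100π rad/s → f = ω/(2π) = 34550 Hz = 34.55 kHz.
34.55 kHz mod fs = 16.25 kHz.
16.25 kHz > fs/2 = 9.15 kHz, folds to fs − 16.25 kHz = 2.05 kHz.

2.05 kHz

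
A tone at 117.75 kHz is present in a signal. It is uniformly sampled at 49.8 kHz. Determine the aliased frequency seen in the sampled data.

18.15 kHz

117.75 kHz mod fs = 18.15 kHz.
18.15 kHz ≤ fs/2 = 24.9 kHz, appears at 18.15 kHz.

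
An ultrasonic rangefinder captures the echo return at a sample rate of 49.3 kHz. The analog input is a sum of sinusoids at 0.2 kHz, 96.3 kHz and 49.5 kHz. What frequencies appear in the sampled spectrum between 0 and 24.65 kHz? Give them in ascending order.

fs/2 = 24.65 kHz.
0.2 kHz ≤ fs/2 = 24.65 kHz, passes unchanged.
96.3 kHz mod fs = 47 kHz.
47 kHz > fs/2 = 24.65 kHz, folds to fs − 47 kHz = 2.3 kHz.
49.5 kHz mod fs = 0.2 kHz.
0.2 kHz ≤ fs/2 = 24.65 kHz, appears at 0.2 kHz.
Distinct values: {0.2 kHz, 2.3 kHz}.

0.2 kHz, 2.3 kHz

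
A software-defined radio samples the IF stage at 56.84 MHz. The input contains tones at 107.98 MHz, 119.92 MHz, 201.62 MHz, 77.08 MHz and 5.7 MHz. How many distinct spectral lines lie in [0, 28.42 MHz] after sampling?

4

fs/2 = 28.42 MHz.
107.98 MHz mod fs = 51.14 MHz.
51.14 MHz > fs/2 = 28.42 MHz, folds to fs − 51.14 MHz = 5.7 MHz.
119.92 MHz mod fs = 6.24 MHz.
6.24 MHz ≤ fs/2 = 28.42 MHz, appears at 6.24 MHz.
201.62 MHz mod fs = 31.1 MHz.
31.1 MHz > fs/2 = 28.42 MHz, folds to fs − 31.1 MHz = 25.74 MHz.
77.08 MHz mod fs = 20.24 MHz.
20.24 MHz ≤ fs/2 = 28.42 MHz, appears at 20.24 MHz.
5.7 MHz ≤ fs/2 = 28.42 MHz, passes unchanged.
Distinct values: {5.7 MHz, 6.24 MHz, 20.24 MHz, 25.74 MHz} → 4.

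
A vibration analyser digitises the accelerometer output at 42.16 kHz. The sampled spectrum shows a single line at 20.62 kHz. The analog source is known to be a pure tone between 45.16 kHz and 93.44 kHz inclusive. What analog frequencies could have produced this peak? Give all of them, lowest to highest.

62.78 kHz, 63.7 kHz

Frequencies that alias to 20.62 kHz are k·fs ± 20.62 kHz for integer k ≥ 0.
k=0: 20.62 kHz.
k=1: 21.54 kHz, 62.78 kHz.
k=2: 63.7 kHz, 104.94 kHz.
k=3: 105.86 kHz, 147.1 kHz.
Within [45.16 kHz, 93.44 kHz]: 62.78 kHz, 63.7 kHz.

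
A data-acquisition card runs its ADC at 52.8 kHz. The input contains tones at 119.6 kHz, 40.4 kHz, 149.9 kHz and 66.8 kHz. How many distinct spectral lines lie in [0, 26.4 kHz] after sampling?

fs/2 = 26.4 kHz.
119.6 kHz mod fs = 14 kHz.
14 kHz ≤ fs/2 = 26.4 kHz, appears at 14 kHz.
40.4 kHz > fs/2 = 26.4 kHz, folds to fs − 40.4 kHz = 12.4 kHz.
149.9 kHz mod fs = 44.3 kHz.
44.3 kHz > fs/2 = 26.4 kHz, folds to fs − 44.3 kHz = 8.5 kHz.
66.8 kHz mod fs = 14 kHz.
14 kHz ≤ fs/2 = 26.4 kHz, appears at 14 kHz.
Distinct values: {8.5 kHz, 12.4 kHz, 14 kHz} → 3.

3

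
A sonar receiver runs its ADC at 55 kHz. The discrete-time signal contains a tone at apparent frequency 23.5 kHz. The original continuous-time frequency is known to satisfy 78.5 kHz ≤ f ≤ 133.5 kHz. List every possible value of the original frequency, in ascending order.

Frequencies that alias to 23.5 kHz are k·fs ± 23.5 kHz for integer k ≥ 0.
k=0: 23.5 kHz.
k=1: 31.5 kHz, 78.5 kHz.
k=2: 86.5 kHz, 133.5 kHz.
k=3: 141.5 kHz, 188.5 kHz.
Within [78.5 kHz, 133.5 kHz]: 78.5 kHz, 86.5 kHz, 133.5 kHz.

78.5 kHz, 86.5 kHz, 133.5 kHz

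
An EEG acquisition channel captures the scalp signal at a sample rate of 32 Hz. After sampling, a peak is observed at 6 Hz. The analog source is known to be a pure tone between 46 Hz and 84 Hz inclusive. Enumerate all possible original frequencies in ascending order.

Frequencies that alias to 6 Hz are k·fs ± 6 Hz for integer k ≥ 0.
k=0: 6 Hz.
k=1: 26 Hz, 38 Hz.
k=2: 58 Hz, 70 Hz.
k=3: 90 Hz, 102 Hz.
Within [46 Hz, 84 Hz]: 58 Hz, 70 Hz.

58 Hz, 70 Hz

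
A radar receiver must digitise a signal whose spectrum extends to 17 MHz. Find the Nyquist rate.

Nyquist rate = 2 × 17 MHz = 34 MHz.

34 MHz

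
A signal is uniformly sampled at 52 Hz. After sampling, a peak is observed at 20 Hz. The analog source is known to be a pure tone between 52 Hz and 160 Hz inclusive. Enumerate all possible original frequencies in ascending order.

72 Hz, 84 Hz, 124 Hz, 136 Hz

Frequencies that alias to 20 Hz are k·fs ± 20 Hz for integer k ≥ 0.
k=0: 20 Hz.
k=1: 32 Hz, 72 Hz.
k=2: 84 Hz, 124 Hz.
k=3: 136 Hz, 176 Hz.
k=4: 188 Hz, 228 Hz.
Within [52 Hz, 160 Hz]: 72 Hz, 84 Hz, 124 Hz, 136 Hz.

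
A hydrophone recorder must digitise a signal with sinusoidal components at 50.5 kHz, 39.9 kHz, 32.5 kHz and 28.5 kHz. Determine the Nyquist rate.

101 kHz

Highest-frequency component: 50.5 kHz.
Nyquist rate = 2 × 50.5 kHz = 101 kHz.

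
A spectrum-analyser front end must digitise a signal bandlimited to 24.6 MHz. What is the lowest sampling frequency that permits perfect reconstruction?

49.2 MHz

Nyquist rate = 2 × 24.6 MHz = 49.2 MHz.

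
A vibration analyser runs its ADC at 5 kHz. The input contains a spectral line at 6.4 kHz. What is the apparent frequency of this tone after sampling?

6.4 kHz mod fs = 1.4 kHz.
1.4 kHz ≤ fs/2 = 2.5 kHz, appears at 1.4 kHz.

1.4 kHz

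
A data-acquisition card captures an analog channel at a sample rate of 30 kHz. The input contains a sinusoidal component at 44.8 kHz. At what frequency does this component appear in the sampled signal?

44.8 kHz mod fs = 14.8 kHz.
14.8 kHz ≤ fs/2 = 15 kHz, appears at 14.8 kHz.

14.8 kHz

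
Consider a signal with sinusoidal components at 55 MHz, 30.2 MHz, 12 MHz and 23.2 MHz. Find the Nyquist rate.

Highest-frequency component: 55 MHz.
Nyquist rate = 2 × 55 MHz = 110 MHz.

110 MHz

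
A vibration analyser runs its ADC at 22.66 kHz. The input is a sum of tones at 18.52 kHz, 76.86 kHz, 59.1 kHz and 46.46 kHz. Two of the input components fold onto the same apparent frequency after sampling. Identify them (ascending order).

fs/2 = 11.33 kHz.
18.52 kHz > fs/2 = 11.33 kHz, folds to fs − 18.52 kHz = 4.14 kHz.
76.86 kHz mod fs = 8.88 kHz.
8.88 kHz ≤ fs/2 = 11.33 kHz, appears at 8.88 kHz.
59.1 kHz mod fs = 13.78 kHz.
13.78 kHz > fs/2 = 11.33 kHz, folds to fs − 13.78 kHz = 8.88 kHz.
46.46 kHz mod fs = 1.14 kHz.
1.14 kHz ≤ fs/2 = 11.33 kHz, appears at 1.14 kHz.
59.1 kHz and 76.86 kHz both map to 8.88 kHz.

59.1 kHz, 76.86 kHz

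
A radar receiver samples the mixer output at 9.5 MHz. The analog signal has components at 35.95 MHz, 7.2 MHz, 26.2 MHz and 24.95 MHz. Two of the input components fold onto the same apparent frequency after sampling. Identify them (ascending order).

fs/2 = 4.75 MHz.
35.95 MHz mod fs = 7.45 MHz.
7.45 MHz > fs/2 = 4.75 MHz, folds to fs − 7.45 MHz = 2.05 MHz.
7.2 MHz > fs/2 = 4.75 MHz, folds to fs − 7.2 MHz = 2.3 MHz.
26.2 MHz mod fs = 7.2 MHz.
7.2 MHz > fs/2 = 4.75 MHz, folds to fs − 7.2 MHz = 2.3 MHz.
24.95 MHz mod fs = 5.95 MHz.
5.95 MHz > fs/2 = 4.75 MHz, folds to fs − 5.95 MHz = 3.55 MHz.
7.2 MHz and 26.2 MHz both map to 2.3 MHz.

7.2 MHz, 26.2 MHz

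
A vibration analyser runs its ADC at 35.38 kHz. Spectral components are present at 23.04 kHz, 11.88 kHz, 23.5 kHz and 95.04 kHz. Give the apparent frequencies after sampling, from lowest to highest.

fs/2 = 17.69 kHz.
23.04 kHz > fs/2 = 17.69 kHz, folds to fs − 23.04 kHz = 12.34 kHz.
11.88 kHz ≤ fs/2 = 17.69 kHz, passes unchanged.
23.5 kHz > fs/2 = 17.69 kHz, folds to fs − 23.5 kHz = 11.88 kHz.
95.04 kHz mod fs = 24.28 kHz.
24.28 kHz > fs/2 = 17.69 kHz, folds to fs − 24.28 kHz = 11.1 kHz.
Distinct values: {11.1 kHz, 11.88 kHz, 12.34 kHz}.

11.1 kHz, 11.88 kHz, 12.34 kHz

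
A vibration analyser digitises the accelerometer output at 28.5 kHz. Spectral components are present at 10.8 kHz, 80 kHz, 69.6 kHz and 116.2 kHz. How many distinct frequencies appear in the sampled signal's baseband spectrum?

fs/2 = 14.25 kHz.
10.8 kHz ≤ fs/2 = 14.25 kHz, passes unchanged.
80 kHz mod fs = 23 kHz.
23 kHz > fs/2 = 14.25 kHz, folds to fs − 23 kHz = 5.5 kHz.
69.6 kHz mod fs = 12.6 kHz.
12.6 kHz ≤ fs/2 = 14.25 kHz, appears at 12.6 kHz.
116.2 kHz mod fs = 2.2 kHz.
2.2 kHz ≤ fs/2 = 14.25 kHz, appears at 2.2 kHz.
Distinct values: {2.2 kHz, 5.5 kHz, 10.8 kHz, 12.6 kHz} → 4.

4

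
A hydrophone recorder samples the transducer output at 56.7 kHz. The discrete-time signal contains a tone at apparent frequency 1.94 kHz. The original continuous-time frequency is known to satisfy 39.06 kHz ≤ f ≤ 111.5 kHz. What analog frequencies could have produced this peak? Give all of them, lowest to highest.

Frequencies that alias to 1.94 kHz are k·fs ± 1.94 kHz for integer k ≥ 0.
k=0: 1.94 kHz.
k=1: 54.76 kHz, 58.64 kHz.
k=2: 111.46 kHz, 115.34 kHz.
k=3: 168.16 kHz, 172.04 kHz.
Within [39.06 kHz, 111.5 kHz]: 54.76 kHz, 58.64 kHz, 111.46 kHz.

54.76 kHz, 58.64 kHz, 111.46 kHz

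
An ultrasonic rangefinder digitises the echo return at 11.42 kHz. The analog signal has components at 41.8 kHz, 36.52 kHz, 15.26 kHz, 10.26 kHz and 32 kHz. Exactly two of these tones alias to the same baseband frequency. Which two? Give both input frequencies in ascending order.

fs/2 = 5.71 kHz.
41.8 kHz mod fs = 7.54 kHz.
7.54 kHz > fs/2 = 5.71 kHz, folds to fs − 7.54 kHz = 3.88 kHz.
36.52 kHz mod fs = 2.26 kHz.
2.26 kHz ≤ fs/2 = 5.71 kHz, appears at 2.26 kHz.
15.26 kHz mod fs = 3.84 kHz.
3.84 kHz ≤ fs/2 = 5.71 kHz, appears at 3.84 kHz.
10.26 kHz > fs/2 = 5.71 kHz, folds to fs − 10.26 kHz = 1.16 kHz.
32 kHz mod fs = 9.16 kHz.
9.16 kHz > fs/2 = 5.71 kHz, folds to fs − 9.16 kHz = 2.26 kHz.
32 kHz and 36.52 kHz both map to 2.26 kHz.

32 kHz, 36.52 kHz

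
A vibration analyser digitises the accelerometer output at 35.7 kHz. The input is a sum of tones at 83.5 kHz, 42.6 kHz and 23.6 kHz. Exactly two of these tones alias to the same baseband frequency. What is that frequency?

fs/2 = 17.85 kHz.
83.5 kHz mod fs = 12.1 kHz.
12.1 kHz ≤ fs/2 = 17.85 kHz, appears at 12.1 kHz.
42.6 kHz mod fs = 6.9 kHz.
6.9 kHz ≤ fs/2 = 17.85 kHz, appears at 6.9 kHz.
23.6 kHz > fs/2 = 17.85 kHz, folds to fs − 23.6 kHz = 12.1 kHz.
23.6 kHz and 83.5 kHz both map to 12.1 kHz.

12.1 kHz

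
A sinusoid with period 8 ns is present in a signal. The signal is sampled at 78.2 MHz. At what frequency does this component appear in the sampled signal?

31.4 MHz

T = 8 ns → f = 1/T = 125 MHz.
125 MHz mod fs = 46.8 MHz.
46.8 MHz > fs/2 = 39.1 MHz, folds to fs − 46.8 MHz = 31.4 MHz.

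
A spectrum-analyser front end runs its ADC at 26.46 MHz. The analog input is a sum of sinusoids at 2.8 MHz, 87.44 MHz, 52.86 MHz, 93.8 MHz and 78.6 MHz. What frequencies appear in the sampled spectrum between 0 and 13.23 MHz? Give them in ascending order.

fs/2 = 13.23 MHz.
2.8 MHz ≤ fs/2 = 13.23 MHz, passes unchanged.
87.44 MHz mod fs = 8.06 MHz.
8.06 MHz ≤ fs/2 = 13.23 MHz, appears at 8.06 MHz.
52.86 MHz mod fs = 26.4 MHz.
26.4 MHz > fs/2 = 13.23 MHz, folds to fs − 26.4 MHz = 0.06 MHz.
93.8 MHz mod fs = 14.42 MHz.
14.42 MHz > fs/2 = 13.23 MHz, folds to fs − 14.42 MHz = 12.04 MHz.
78.6 MHz mod fs = 25.68 MHz.
25.68 MHz > fs/2 = 13.23 MHz, folds to fs − 25.68 MHz = 0.78 MHz.
Distinct values: {0.06 MHz, 0.78 MHz, 2.8 MHz, 8.06 MHz, 12.04 MHz}.

0.06 MHz, 0.78 MHz, 2.8 MHz, 8.06 MHz, 12.04 MHz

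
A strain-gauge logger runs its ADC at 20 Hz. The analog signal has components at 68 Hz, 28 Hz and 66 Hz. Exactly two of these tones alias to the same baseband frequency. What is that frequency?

8 Hz

fs/2 = 10 Hz.
68 Hz mod fs = 8 Hz.
8 Hz ≤ fs/2 = 10 Hz, appears at 8 Hz.
28 Hz mod fs = 8 Hz.
8 Hz ≤ fs/2 = 10 Hz, appears at 8 Hz.
66 Hz mod fs = 6 Hz.
6 Hz ≤ fs/2 = 10 Hz, appears at 6 Hz.
28 Hz and 68 Hz both map to 8 Hz.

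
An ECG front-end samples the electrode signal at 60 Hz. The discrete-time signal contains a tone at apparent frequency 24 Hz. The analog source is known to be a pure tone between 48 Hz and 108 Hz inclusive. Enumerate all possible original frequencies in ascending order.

84 Hz, 96 Hz

Frequencies that alias to 24 Hz are k·fs ± 24 Hz for integer k ≥ 0.
k=0: 24 Hz.
k=1: 36 Hz, 84 Hz.
k=2: 96 Hz, 144 Hz.
k=3: 156 Hz, 204 Hz.
Within [48 Hz, 108 Hz]: 84 Hz, 96 Hz.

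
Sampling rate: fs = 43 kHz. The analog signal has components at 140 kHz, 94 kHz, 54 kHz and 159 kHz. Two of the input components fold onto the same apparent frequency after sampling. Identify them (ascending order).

54 kHz, 140 kHz

fs/2 = 21.5 kHz.
140 kHz mod fs = 11 kHz.
11 kHz ≤ fs/2 = 21.5 kHz, appears at 11 kHz.
94 kHz mod fs = 8 kHz.
8 kHz ≤ fs/2 = 21.5 kHz, appears at 8 kHz.
54 kHz mod fs = 11 kHz.
11 kHz ≤ fs/2 = 21.5 kHz, appears at 11 kHz.
159 kHz mod fs = 30 kHz.
30 kHz > fs/2 = 21.5 kHz, folds to fs − 30 kHz = 13 kHz.
54 kHz and 140 kHz both map to 11 kHz.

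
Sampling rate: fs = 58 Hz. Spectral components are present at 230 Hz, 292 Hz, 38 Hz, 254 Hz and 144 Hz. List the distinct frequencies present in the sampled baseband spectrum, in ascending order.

2 Hz, 20 Hz, 22 Hz, 28 Hz

fs/2 = 29 Hz.
230 Hz mod fs = 56 Hz.
56 Hz > fs/2 = 29 Hz, folds to fs − 56 Hz = 2 Hz.
292 Hz mod fs = 2 Hz.
2 Hz ≤ fs/2 = 29 Hz, appears at 2 Hz.
38 Hz > fs/2 = 29 Hz, folds to fs − 38 Hz = 20 Hz.
254 Hz mod fs = 22 Hz.
22 Hz ≤ fs/2 = 29 Hz, appears at 22 Hz.
144 Hz mod fs = 28 Hz.
28 Hz ≤ fs/2 = 29 Hz, appears at 28 Hz.
Distinct values: {2 Hz, 20 Hz, 22 Hz, 28 Hz}.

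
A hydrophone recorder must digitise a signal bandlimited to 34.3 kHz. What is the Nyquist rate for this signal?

Nyquist rate = 2 × 34.3 kHz = 68.6 kHz.

68.6 kHz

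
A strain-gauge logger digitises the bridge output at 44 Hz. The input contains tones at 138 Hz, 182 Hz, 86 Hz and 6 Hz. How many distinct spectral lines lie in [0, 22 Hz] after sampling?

fs/2 = 22 Hz.
138 Hz mod fs = 6 Hz.
6 Hz ≤ fs/2 = 22 Hz, appears at 6 Hz.
182 Hz mod fs = 6 Hz.
6 Hz ≤ fs/2 = 22 Hz, appears at 6 Hz.
86 Hz mod fs = 42 Hz.
42 Hz > fs/2 = 22 Hz, folds to fs − 42 Hz = 2 Hz.
6 Hz ≤ fs/2 = 22 Hz, passes unchanged.
Distinct values: {2 Hz, 6 Hz} → 2.

2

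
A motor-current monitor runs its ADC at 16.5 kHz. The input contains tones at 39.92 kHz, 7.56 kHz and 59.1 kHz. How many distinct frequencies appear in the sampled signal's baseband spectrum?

3

fs/2 = 8.25 kHz.
39.92 kHz mod fs = 6.92 kHz.
6.92 kHz ≤ fs/2 = 8.25 kHz, appears at 6.92 kHz.
7.56 kHz ≤ fs/2 = 8.25 kHz, passes unchanged.
59.1 kHz mod fs = 9.6 kHz.
9.6 kHz > fs/2 = 8.25 kHz, folds to fs − 9.6 kHz = 6.9 kHz.
Distinct values: {6.9 kHz, 6.92 kHz, 7.56 kHz} → 3.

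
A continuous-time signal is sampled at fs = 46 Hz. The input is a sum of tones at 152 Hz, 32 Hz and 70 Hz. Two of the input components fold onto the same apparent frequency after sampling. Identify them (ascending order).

32 Hz, 152 Hz

fs/2 = 23 Hz.
152 Hz mod fs = 14 Hz.
14 Hz ≤ fs/2 = 23 Hz, appears at 14 Hz.
32 Hz > fs/2 = 23 Hz, folds to fs − 32 Hz = 14 Hz.
70 Hz mod fs = 24 Hz.
24 Hz > fs/2 = 23 Hz, folds to fs − 24 Hz = 22 Hz.
32 Hz and 152 Hz both map to 14 Hz.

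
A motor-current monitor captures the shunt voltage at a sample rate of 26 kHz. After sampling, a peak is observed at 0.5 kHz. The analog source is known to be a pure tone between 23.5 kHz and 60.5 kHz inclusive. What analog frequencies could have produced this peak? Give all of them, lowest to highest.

25.5 kHz, 26.5 kHz, 51.5 kHz, 52.5 kHz

Frequencies that alias to 0.5 kHz are k·fs ± 0.5 kHz for integer k ≥ 0.
k=0: 0.5 kHz.
k=1: 25.5 kHz, 26.5 kHz.
k=2: 51.5 kHz, 52.5 kHz.
k=3: 77.5 kHz, 78.5 kHz.
Within [23.5 kHz, 60.5 kHz]: 25.5 kHz, 26.5 kHz, 51.5 kHz, 52.5 kHz.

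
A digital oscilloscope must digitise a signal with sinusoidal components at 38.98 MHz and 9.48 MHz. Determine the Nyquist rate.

Highest-frequency component: 38.98 MHz.
Nyquist rate = 2 × 38.98 MHz = 77.96 MHz.

77.96 MHz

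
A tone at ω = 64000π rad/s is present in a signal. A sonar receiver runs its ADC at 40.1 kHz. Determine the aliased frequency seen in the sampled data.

8.1 kHz

ω = 64000π rad/s → f = ω/(2π) = 32000 Hz = 32 kHz.
32 kHz > fs/2 = 20.05 kHz, folds to fs − 32 kHz = 8.1 kHz.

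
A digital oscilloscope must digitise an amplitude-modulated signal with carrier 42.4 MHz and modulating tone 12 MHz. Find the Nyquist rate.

AM sidebands sit at fc ± fm = 30.4 MHz and 54.4 MHz.
Highest-frequency component: 54.4 MHz.
Nyquist rate = 2 × 54.4 MHz = 108.8 MHz.

108.8 MHz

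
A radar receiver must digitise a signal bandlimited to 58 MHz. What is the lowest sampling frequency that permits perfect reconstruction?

Nyquist rate = 2 × 58 MHz = 116 MHz.

116 MHz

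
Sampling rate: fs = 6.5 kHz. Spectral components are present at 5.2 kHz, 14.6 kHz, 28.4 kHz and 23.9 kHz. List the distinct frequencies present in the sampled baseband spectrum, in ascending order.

fs/2 = 3.25 kHz.
5.2 kHz > fs/2 = 3.25 kHz, folds to fs − 5.2 kHz = 1.3 kHz.
14.6 kHz mod fs = 1.6 kHz.
1.6 kHz ≤ fs/2 = 3.25 kHz, appears at 1.6 kHz.
28.4 kHz mod fs = 2.4 kHz.
2.4 kHz ≤ fs/2 = 3.25 kHz, appears at 2.4 kHz.
23.9 kHz mod fs = 4.4 kHz.
4.4 kHz > fs/2 = 3.25 kHz, folds to fs − 4.4 kHz = 2.1 kHz.
Distinct values: {1.3 kHz, 1.6 kHz, 2.1 kHz, 2.4 kHz}.

1.3 kHz, 1.6 kHz, 2.1 kHz, 2.4 kHz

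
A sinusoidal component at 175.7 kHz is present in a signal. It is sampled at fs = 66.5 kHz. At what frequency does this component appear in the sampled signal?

175.7 kHz mod fs = 42.7 kHz.
42.7 kHz > fs/2 = 33.25 kHz, folds to fs − 42.7 kHz = 23.8 kHz.

23.8 kHz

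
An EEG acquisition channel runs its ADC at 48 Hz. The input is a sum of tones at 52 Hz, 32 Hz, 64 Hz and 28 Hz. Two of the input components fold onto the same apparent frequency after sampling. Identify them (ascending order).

fs/2 = 24 Hz.
52 Hz mod fs = 4 Hz.
4 Hz ≤ fs/2 = 24 Hz, appears at 4 Hz.
32 Hz > fs/2 = 24 Hz, folds to fs − 32 Hz = 16 Hz.
64 Hz mod fs = 16 Hz.
16 Hz ≤ fs/2 = 24 Hz, appears at 16 Hz.
28 Hz > fs/2 = 24 Hz, folds to fs − 28 Hz = 20 Hz.
32 Hz and 64 Hz both map to 16 Hz.

32 Hz, 64 Hz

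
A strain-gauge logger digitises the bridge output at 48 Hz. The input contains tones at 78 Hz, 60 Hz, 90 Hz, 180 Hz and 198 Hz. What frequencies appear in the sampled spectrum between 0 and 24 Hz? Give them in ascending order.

fs/2 = 24 Hz.
78 Hz mod fs = 30 Hz.
30 Hz > fs/2 = 24 Hz, folds to fs − 30 Hz = 18 Hz.
60 Hz mod fs = 12 Hz.
12 Hz ≤ fs/2 = 24 Hz, appears at 12 Hz.
90 Hz mod fs = 42 Hz.
42 Hz > fs/2 = 24 Hz, folds to fs − 42 Hz = 6 Hz.
180 Hz mod fs = 36 Hz.
36 Hz > fs/2 = 24 Hz, folds to fs − 36 Hz = 12 Hz.
198 Hz mod fs = 6 Hz.
6 Hz ≤ fs/2 = 24 Hz, appears at 6 Hz.
Distinct values: {6 Hz, 12 Hz, 18 Hz}.

6 Hz, 12 Hz, 18 Hz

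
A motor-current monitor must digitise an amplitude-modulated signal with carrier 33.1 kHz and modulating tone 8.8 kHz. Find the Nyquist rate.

AM sidebands sit at fc ± fm = 24.3 kHz and 41.9 kHz.
Highest-frequency component: 41.9 kHz.
Nyquist rate = 2 × 41.9 kHz = 83.8 kHz.

83.8 kHz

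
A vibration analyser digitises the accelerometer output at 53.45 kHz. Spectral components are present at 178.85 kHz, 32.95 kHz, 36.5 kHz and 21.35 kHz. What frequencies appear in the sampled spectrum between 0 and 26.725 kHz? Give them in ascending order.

16.95 kHz, 18.5 kHz, 20.5 kHz, 21.35 kHz

fs/2 = 26.725 kHz.
178.85 kHz mod fs = 18.5 kHz.
18.5 kHz ≤ fs/2 = 26.725 kHz, appears at 18.5 kHz.
32.95 kHz > fs/2 = 26.725 kHz, folds to fs − 32.95 kHz = 20.5 kHz.
36.5 kHz > fs/2 = 26.725 kHz, folds to fs − 36.5 kHz = 16.95 kHz.
21.35 kHz ≤ fs/2 = 26.725 kHz, passes unchanged.
Distinct values: {16.95 kHz, 18.5 kHz, 20.5 kHz, 21.35 kHz}.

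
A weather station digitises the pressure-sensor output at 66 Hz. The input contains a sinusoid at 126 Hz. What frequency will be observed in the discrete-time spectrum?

126 Hz mod fs = 60 Hz.
60 Hz > fs/2 = 33 Hz, folds to fs − 60 Hz = 6 Hz.

6 Hz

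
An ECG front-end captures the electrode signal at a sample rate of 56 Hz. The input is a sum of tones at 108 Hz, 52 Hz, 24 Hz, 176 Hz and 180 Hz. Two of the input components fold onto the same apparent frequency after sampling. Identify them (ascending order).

52 Hz, 108 Hz

fs/2 = 28 Hz.
108 Hz mod fs = 52 Hz.
52 Hz > fs/2 = 28 Hz, folds to fs − 52 Hz = 4 Hz.
52 Hz > fs/2 = 28 Hz, folds to fs − 52 Hz = 4 Hz.
24 Hz ≤ fs/2 = 28 Hz, passes unchanged.
176 Hz mod fs = 8 Hz.
8 Hz ≤ fs/2 = 28 Hz, appears at 8 Hz.
180 Hz mod fs = 12 Hz.
12 Hz ≤ fs/2 = 28 Hz, appears at 12 Hz.
52 Hz and 108 Hz both map to 4 Hz.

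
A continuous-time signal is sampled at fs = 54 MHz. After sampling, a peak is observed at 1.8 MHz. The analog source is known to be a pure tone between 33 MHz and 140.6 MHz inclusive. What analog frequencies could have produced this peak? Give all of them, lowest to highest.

52.2 MHz, 55.8 MHz, 106.2 MHz, 109.8 MHz

Frequencies that alias to 1.8 MHz are k·fs ± 1.8 MHz for integer k ≥ 0.
k=0: 1.8 MHz.
k=1: 52.2 MHz, 55.8 MHz.
k=2: 106.2 MHz, 109.8 MHz.
k=3: 160.2 MHz, 163.8 MHz.
Within [33 MHz, 140.6 MHz]: 52.2 MHz, 55.8 MHz, 106.2 MHz, 109.8 MHz.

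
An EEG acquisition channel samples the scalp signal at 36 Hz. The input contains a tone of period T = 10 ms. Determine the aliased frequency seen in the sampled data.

8 Hz

T = 10 ms → f = 1/T = 100 Hz.
100 Hz mod fs = 28 Hz.
28 Hz > fs/2 = 18 Hz, folds to fs − 28 Hz = 8 Hz.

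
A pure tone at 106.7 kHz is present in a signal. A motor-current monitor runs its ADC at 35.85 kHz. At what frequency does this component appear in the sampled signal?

106.7 kHz mod fs = 35 kHz.
35 kHz > fs/2 = 17.925 kHz, folds to fs − 35 kHz = 0.85 kHz.

0.85 kHz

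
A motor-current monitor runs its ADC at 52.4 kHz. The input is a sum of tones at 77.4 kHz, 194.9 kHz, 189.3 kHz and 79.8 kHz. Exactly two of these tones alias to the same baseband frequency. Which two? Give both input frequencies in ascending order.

77.4 kHz, 79.8 kHz

fs/2 = 26.2 kHz.
77.4 kHz mod fs = 25 kHz.
25 kHz ≤ fs/2 = 26.2 kHz, appears at 25 kHz.
194.9 kHz mod fs = 37.7 kHz.
37.7 kHz > fs/2 = 26.2 kHz, folds to fs − 37.7 kHz = 14.7 kHz.
189.3 kHz mod fs = 32.1 kHz.
32.1 kHz > fs/2 = 26.2 kHz, folds to fs − 32.1 kHz = 20.3 kHz.
79.8 kHz mod fs = 27.4 kHz.
27.4 kHz > fs/2 = 26.2 kHz, folds to fs − 27.4 kHz = 25 kHz.
77.4 kHz and 79.8 kHz both map to 25 kHz.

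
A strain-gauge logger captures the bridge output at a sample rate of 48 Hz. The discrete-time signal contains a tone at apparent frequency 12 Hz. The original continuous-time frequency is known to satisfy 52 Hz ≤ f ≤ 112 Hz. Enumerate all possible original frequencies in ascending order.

Frequencies that alias to 12 Hz are k·fs ± 12 Hz for integer k ≥ 0.
k=0: 12 Hz.
k=1: 36 Hz, 60 Hz.
k=2: 84 Hz, 108 Hz.
k=3: 132 Hz, 156 Hz.
Within [52 Hz, 112 Hz]: 60 Hz, 84 Hz, 108 Hz.

60 Hz, 84 Hz, 108 Hz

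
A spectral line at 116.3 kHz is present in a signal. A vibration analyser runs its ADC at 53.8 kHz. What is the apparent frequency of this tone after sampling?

8.7 kHz

116.3 kHz mod fs = 8.7 kHz.
8.7 kHz ≤ fs/2 = 26.9 kHz, appears at 8.7 kHz.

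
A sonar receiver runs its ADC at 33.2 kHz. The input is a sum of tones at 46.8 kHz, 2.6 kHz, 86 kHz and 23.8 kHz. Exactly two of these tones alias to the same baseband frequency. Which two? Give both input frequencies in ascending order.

46.8 kHz, 86 kHz

fs/2 = 16.6 kHz.
46.8 kHz mod fs = 13.6 kHz.
13.6 kHz ≤ fs/2 = 16.6 kHz, appears at 13.6 kHz.
2.6 kHz ≤ fs/2 = 16.6 kHz, passes unchanged.
86 kHz mod fs = 19.6 kHz.
19.6 kHz > fs/2 = 16.6 kHz, folds to fs − 19.6 kHz = 13.6 kHz.
23.8 kHz > fs/2 = 16.6 kHz, folds to fs − 23.8 kHz = 9.4 kHz.
46.8 kHz and 86 kHz both map to 13.6 kHz.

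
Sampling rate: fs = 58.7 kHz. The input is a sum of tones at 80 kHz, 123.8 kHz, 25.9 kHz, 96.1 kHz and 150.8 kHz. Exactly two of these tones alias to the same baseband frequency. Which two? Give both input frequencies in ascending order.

fs/2 = 29.35 kHz.
80 kHz mod fs = 21.3 kHz.
21.3 kHz ≤ fs/2 = 29.35 kHz, appears at 21.3 kHz.
123.8 kHz mod fs = 6.4 kHz.
6.4 kHz ≤ fs/2 = 29.35 kHz, appears at 6.4 kHz.
25.9 kHz ≤ fs/2 = 29.35 kHz, passes unchanged.
96.1 kHz mod fs = 37.4 kHz.
37.4 kHz > fs/2 = 29.35 kHz, folds to fs − 37.4 kHz = 21.3 kHz.
150.8 kHz mod fs = 33.4 kHz.
33.4 kHz > fs/2 = 29.35 kHz, folds to fs − 33.4 kHz = 25.3 kHz.
80 kHz and 96.1 kHz both map to 21.3 kHz.

80 kHz, 96.1 kHz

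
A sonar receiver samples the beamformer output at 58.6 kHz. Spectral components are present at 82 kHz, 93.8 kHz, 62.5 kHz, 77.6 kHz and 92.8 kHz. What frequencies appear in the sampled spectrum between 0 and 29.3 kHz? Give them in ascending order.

fs/2 = 29.3 kHz.
82 kHz mod fs = 23.4 kHz.
23.4 kHz ≤ fs/2 = 29.3 kHz, appears at 23.4 kHz.
93.8 kHz mod fs = 35.2 kHz.
35.2 kHz > fs/2 = 29.3 kHz, folds to fs − 35.2 kHz = 23.4 kHz.
62.5 kHz mod fs = 3.9 kHz.
3.9 kHz ≤ fs/2 = 29.3 kHz, appears at 3.9 kHz.
77.6 kHz mod fs = 19 kHz.
19 kHz ≤ fs/2 = 29.3 kHz, appears at 19 kHz.
92.8 kHz mod fs = 34.2 kHz.
34.2 kHz > fs/2 = 29.3 kHz, folds to fs − 34.2 kHz = 24.4 kHz.
Distinct values: {3.9 kHz, 19 kHz, 23.4 kHz, 24.4 kHz}.

3.9 kHz, 19 kHz, 23.4 kHz, 24.4 kHz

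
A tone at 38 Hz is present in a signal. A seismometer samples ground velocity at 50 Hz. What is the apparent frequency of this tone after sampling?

12 Hz

38 Hz > fs/2 = 25 Hz, folds to fs − 38 Hz = 12 Hz.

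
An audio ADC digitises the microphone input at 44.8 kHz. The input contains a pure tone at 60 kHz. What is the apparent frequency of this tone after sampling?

60 kHz mod fs = 15.2 kHz.
15.2 kHz ≤ fs/2 = 22.4 kHz, appears at 15.2 kHz.

15.2 kHz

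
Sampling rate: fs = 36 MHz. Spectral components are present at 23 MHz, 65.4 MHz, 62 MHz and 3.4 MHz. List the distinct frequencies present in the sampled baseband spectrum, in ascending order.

3.4 MHz, 6.6 MHz, 10 MHz, 13 MHz

fs/2 = 18 MHz.
23 MHz > fs/2 = 18 MHz, folds to fs − 23 MHz = 13 MHz.
65.4 MHz mod fs = 29.4 MHz.
29.4 MHz > fs/2 = 18 MHz, folds to fs − 29.4 MHz = 6.6 MHz.
62 MHz mod fs = 26 MHz.
26 MHz > fs/2 = 18 MHz, folds to fs − 26 MHz = 10 MHz.
3.4 MHz ≤ fs/2 = 18 MHz, passes unchanged.
Distinct values: {3.4 MHz, 6.6 MHz, 10 MHz, 13 MHz}.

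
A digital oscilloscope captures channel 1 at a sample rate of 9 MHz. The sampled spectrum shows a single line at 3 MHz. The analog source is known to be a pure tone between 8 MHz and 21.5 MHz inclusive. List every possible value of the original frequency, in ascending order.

Frequencies that alias to 3 MHz are k·fs ± 3 MHz for integer k ≥ 0.
k=0: 3 MHz.
k=1: 6 MHz, 12 MHz.
k=2: 15 MHz, 21 MHz.
k=3: 24 MHz, 30 MHz.
Within [8 MHz, 21.5 MHz]: 12 MHz, 15 MHz, 21 MHz.

12 MHz, 15 MHz, 21 MHz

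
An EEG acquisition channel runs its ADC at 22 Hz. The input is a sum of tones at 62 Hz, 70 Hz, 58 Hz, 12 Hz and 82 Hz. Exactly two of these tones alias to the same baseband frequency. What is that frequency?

fs/2 = 11 Hz.
62 Hz mod fs = 18 Hz.
18 Hz > fs/2 = 11 Hz, folds to fs − 18 Hz = 4 Hz.
70 Hz mod fs = 4 Hz.
4 Hz ≤ fs/2 = 11 Hz, appears at 4 Hz.
58 Hz mod fs = 14 Hz.
14 Hz > fs/2 = 11 Hz, folds to fs − 14 Hz = 8 Hz.
12 Hz > fs/2 = 11 Hz, folds to fs − 12 Hz = 10 Hz.
82 Hz mod fs = 16 Hz.
16 Hz > fs/2 = 11 Hz, folds to fs − 16 Hz = 6 Hz.
62 Hz and 70 Hz both map to 4 Hz.

4 Hz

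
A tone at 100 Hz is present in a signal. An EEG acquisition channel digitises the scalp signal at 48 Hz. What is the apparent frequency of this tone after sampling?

100 Hz mod fs = 4 Hz.
4 Hz ≤ fs/2 = 24 Hz, appears at 4 Hz.

4 Hz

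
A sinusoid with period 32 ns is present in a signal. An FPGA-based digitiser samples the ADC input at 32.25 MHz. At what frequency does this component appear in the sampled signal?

1 MHz

T = 32 ns → f = 1/T = 31.25 MHz.
31.25 MHz > fs/2 = 16.125 MHz, folds to fs − 31.25 MHz = 1 MHz.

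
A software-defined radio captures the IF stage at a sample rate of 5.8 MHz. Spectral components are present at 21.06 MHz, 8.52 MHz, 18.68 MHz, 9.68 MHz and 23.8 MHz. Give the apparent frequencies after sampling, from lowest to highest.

fs/2 = 2.9 MHz.
21.06 MHz mod fs = 3.66 MHz.
3.66 MHz > fs/2 = 2.9 MHz, folds to fs − 3.66 MHz = 2.14 MHz.
8.52 MHz mod fs = 2.72 MHz.
2.72 MHz ≤ fs/2 = 2.9 MHz, appears at 2.72 MHz.
18.68 MHz mod fs = 1.28 MHz.
1.28 MHz ≤ fs/2 = 2.9 MHz, appears at 1.28 MHz.
9.68 MHz mod fs = 3.88 MHz.
3.88 MHz > fs/2 = 2.9 MHz, folds to fs − 3.88 MHz = 1.92 MHz.
23.8 MHz mod fs = 0.6 MHz.
0.6 MHz ≤ fs/2 = 2.9 MHz, appears at 0.6 MHz.
Distinct values: {0.6 MHz, 1.28 MHz, 1.92 MHz, 2.14 MHz, 2.72 MHz}.

0.6 MHz, 1.28 MHz, 1.92 MHz, 2.14 MHz, 2.72 MHz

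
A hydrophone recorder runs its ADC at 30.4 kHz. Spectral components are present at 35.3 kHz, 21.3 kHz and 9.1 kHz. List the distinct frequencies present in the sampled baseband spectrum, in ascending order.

fs/2 = 15.2 kHz.
35.3 kHz mod fs = 4.9 kHz.
4.9 kHz ≤ fs/2 = 15.2 kHz, appears at 4.9 kHz.
21.3 kHz > fs/2 = 15.2 kHz, folds to fs − 21.3 kHz = 9.1 kHz.
9.1 kHz ≤ fs/2 = 15.2 kHz, passes unchanged.
Distinct values: {4.9 kHz, 9.1 kHz}.

4.9 kHz, 9.1 kHz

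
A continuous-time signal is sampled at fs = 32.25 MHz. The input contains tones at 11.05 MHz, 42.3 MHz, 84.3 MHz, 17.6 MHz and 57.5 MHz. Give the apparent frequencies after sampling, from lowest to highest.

7 MHz, 10.05 MHz, 11.05 MHz, 12.45 MHz, 14.65 MHz

fs/2 = 16.125 MHz.
11.05 MHz ≤ fs/2 = 16.125 MHz, passes unchanged.
42.3 MHz mod fs = 10.05 MHz.
10.05 MHz ≤ fs/2 = 16.125 MHz, appears at 10.05 MHz.
84.3 MHz mod fs = 19.8 MHz.
19.8 MHz > fs/2 = 16.125 MHz, folds to fs − 19.8 MHz = 12.45 MHz.
17.6 MHz > fs/2 = 16.125 MHz, folds to fs − 17.6 MHz = 14.65 MHz.
57.5 MHz mod fs = 25.25 MHz.
25.25 MHz > fs/2 = 16.125 MHz, folds to fs − 25.25 MHz = 7 MHz.
Distinct values: {7 MHz, 10.05 MHz, 11.05 MHz, 12.45 MHz, 14.65 MHz}.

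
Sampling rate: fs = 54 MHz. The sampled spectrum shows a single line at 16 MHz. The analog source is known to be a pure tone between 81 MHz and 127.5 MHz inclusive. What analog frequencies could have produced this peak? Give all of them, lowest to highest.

92 MHz, 124 MHz

Frequencies that alias to 16 MHz are k·fs ± 16 MHz for integer k ≥ 0.
k=0: 16 MHz.
k=1: 38 MHz, 70 MHz.
k=2: 92 MHz, 124 MHz.
k=3: 146 MHz, 178 MHz.
Within [81 MHz, 127.5 MHz]: 92 MHz, 124 MHz.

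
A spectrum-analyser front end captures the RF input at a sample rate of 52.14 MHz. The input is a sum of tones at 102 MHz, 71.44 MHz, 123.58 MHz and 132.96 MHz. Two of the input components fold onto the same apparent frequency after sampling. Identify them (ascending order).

71.44 MHz, 123.58 MHz

fs/2 = 26.07 MHz.
102 MHz mod fs = 49.86 MHz.
49.86 MHz > fs/2 = 26.07 MHz, folds to fs − 49.86 MHz = 2.28 MHz.
71.44 MHz mod fs = 19.3 MHz.
19.3 MHz ≤ fs/2 = 26.07 MHz, appears at 19.3 MHz.
123.58 MHz mod fs = 19.3 MHz.
19.3 MHz ≤ fs/2 = 26.07 MHz, appears at 19.3 MHz.
132.96 MHz mod fs = 28.68 MHz.
28.68 MHz > fs/2 = 26.07 MHz, folds to fs − 28.68 MHz = 23.46 MHz.
71.44 MHz and 123.58 MHz both map to 19.3 MHz.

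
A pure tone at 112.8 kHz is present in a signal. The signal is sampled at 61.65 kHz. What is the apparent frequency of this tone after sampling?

10.5 kHz

112.8 kHz mod fs = 51.15 kHz.
51.15 kHz > fs/2 = 30.825 kHz, folds to fs − 51.15 kHz = 10.5 kHz.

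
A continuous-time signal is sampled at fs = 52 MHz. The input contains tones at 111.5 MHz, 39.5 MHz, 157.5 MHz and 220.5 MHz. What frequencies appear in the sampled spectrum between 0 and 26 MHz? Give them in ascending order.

1.5 MHz, 7.5 MHz, 12.5 MHz

fs/2 = 26 MHz.
111.5 MHz mod fs = 7.5 MHz.
7.5 MHz ≤ fs/2 = 26 MHz, appears at 7.5 MHz.
39.5 MHz > fs/2 = 26 MHz, folds to fs − 39.5 MHz = 12.5 MHz.
157.5 MHz mod fs = 1.5 MHz.
1.5 MHz ≤ fs/2 = 26 MHz, appears at 1.5 MHz.
220.5 MHz mod fs = 12.5 MHz.
12.5 MHz ≤ fs/2 = 26 MHz, appears at 12.5 MHz.
Distinct values: {1.5 MHz, 7.5 MHz, 12.5 MHz}.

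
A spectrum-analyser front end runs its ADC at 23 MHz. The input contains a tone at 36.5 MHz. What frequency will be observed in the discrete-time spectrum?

9.5 MHz

36.5 MHz mod fs = 13.5 MHz.
13.5 MHz > fs/2 = 11.5 MHz, folds to fs − 13.5 MHz = 9.5 MHz.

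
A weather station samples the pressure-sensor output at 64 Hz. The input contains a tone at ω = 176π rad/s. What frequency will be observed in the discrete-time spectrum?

24 Hz

ω = 176π rad/s → f = ω/(2π) = 88 Hz.
88 Hz mod fs = 24 Hz.
24 Hz ≤ fs/2 = 32 Hz, appears at 24 Hz.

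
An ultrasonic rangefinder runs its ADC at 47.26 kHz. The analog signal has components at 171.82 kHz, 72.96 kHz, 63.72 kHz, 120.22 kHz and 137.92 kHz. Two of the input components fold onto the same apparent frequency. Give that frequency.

fs/2 = 23.63 kHz.
171.82 kHz mod fs = 30.04 kHz.
30.04 kHz > fs/2 = 23.63 kHz, folds to fs − 30.04 kHz = 17.22 kHz.
72.96 kHz mod fs = 25.7 kHz.
25.7 kHz > fs/2 = 23.63 kHz, folds to fs − 25.7 kHz = 21.56 kHz.
63.72 kHz mod fs = 16.46 kHz.
16.46 kHz ≤ fs/2 = 23.63 kHz, appears at 16.46 kHz.
120.22 kHz mod fs = 25.7 kHz.
25.7 kHz > fs/2 = 23.63 kHz, folds to fs − 25.7 kHz = 21.56 kHz.
137.92 kHz mod fs = 43.4 kHz.
43.4 kHz > fs/2 = 23.63 kHz, folds to fs − 43.4 kHz = 3.86 kHz.
72.96 kHz and 120.22 kHz both map to 21.56 kHz.

21.56 kHz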